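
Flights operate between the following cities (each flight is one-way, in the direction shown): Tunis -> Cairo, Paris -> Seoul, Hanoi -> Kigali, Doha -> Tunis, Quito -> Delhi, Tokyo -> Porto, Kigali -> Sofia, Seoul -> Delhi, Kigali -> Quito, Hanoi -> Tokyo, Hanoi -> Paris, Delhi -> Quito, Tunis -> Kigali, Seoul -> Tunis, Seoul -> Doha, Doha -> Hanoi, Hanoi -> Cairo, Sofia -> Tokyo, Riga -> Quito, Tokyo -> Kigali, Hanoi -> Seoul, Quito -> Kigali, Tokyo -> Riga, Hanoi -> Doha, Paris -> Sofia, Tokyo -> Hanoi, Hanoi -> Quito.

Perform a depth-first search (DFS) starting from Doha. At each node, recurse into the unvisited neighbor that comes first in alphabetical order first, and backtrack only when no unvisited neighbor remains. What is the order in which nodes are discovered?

Visit Doha
Doha → Hanoi
Hanoi → Cairo
Hanoi → Kigali
Kigali → Quito
Quito → Delhi
Kigali → Sofia
Sofia → Tokyo
Tokyo → Porto
Tokyo → Riga
Hanoi → Paris
Paris → Seoul
Seoul → Tunis

Doha → Hanoi → Cairo → Kigali → Quito → Delhi → Sofia → Tokyo → Porto → Riga → Paris → Seoul → Tunis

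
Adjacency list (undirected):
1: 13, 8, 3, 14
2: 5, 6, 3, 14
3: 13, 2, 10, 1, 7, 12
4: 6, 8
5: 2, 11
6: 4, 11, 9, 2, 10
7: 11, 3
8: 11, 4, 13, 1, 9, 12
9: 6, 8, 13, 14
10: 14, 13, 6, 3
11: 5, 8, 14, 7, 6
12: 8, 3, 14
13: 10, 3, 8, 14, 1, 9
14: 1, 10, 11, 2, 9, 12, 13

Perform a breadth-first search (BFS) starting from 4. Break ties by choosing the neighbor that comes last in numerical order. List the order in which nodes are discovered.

4 8 6 13 12 11 9 1 10 2 14 3 7 5

Visit 4; enqueue 8, 6 → queue [8, 6]
Visit 8; enqueue 13, 12, 11, 9, 1 → queue [6, 13, 12, 11, 9, 1]
Visit 6; enqueue 10, 2 → queue [13, 12, 11, 9, 1, 10, 2]
Visit 13; enqueue 14, 3 → queue [12, 11, 9, 1, 10, 2, 14, 3]
Visit 12 → queue [11, 9, 1, 10, 2, 14, 3]
Visit 11; enqueue 7, 5 → queue [9, 1, 10, 2, 14, 3, 7, 5]
Visit 9 → queue [1, 10, 2, 14, 3, 7, 5]
Visit 1 → queue [10, 2, 14, 3, 7, 5]
Visit 10 → queue [2, 14, 3, 7, 5]
Visit 2 → queue [14, 3, 7, 5]
Visit 14 → queue [3, 7, 5]
Visit 3 → queue [7, 5]
Visit 7 → queue [5]
Visit 5 → queue []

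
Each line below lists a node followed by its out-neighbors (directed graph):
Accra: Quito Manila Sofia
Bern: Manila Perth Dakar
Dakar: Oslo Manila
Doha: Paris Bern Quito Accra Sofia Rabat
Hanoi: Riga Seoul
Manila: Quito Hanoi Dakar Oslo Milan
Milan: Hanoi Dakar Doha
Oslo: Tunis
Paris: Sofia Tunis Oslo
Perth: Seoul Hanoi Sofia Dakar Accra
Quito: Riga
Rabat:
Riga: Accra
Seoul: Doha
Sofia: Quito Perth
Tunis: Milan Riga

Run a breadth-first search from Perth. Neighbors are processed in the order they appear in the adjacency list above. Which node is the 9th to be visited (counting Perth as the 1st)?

Quito

Visit Perth; enqueue Seoul, Hanoi, Sofia, Dakar, Accra → queue [Seoul, Hanoi, Sofia, Dakar, Accra]
Visit Seoul; enqueue Doha → queue [Hanoi, Sofia, Dakar, Accra, Doha]
Visit Hanoi; enqueue Riga → queue [Sofia, Dakar, Accra, Doha, Riga]
Visit Sofia; enqueue Quito → queue [Dakar, Accra, Doha, Riga, Quito]
Visit Dakar; enqueue Oslo, Manila → queue [Accra, Doha, Riga, Quito, Oslo, Manila]
Visit Accra → queue [Doha, Riga, Quito, Oslo, Manila]
Visit Doha; enqueue Paris, Bern, Rabat → queue [Riga, Quito, Oslo, Manila, Paris, Bern, Rabat]
Visit Riga → queue [Quito, Oslo, Manila, Paris, Bern, Rabat]
Visit Quito → queue [Oslo, Manila, Paris, Bern, Rabat]
Visit Oslo; enqueue Tunis → queue [Manila, Paris, Bern, Rabat, Tunis]
Visit Manila; enqueue Milan → queue [Paris, Bern, Rabat, Tunis, Milan]
Visit Paris → queue [Bern, Rabat, Tunis, Milan]
Visit Bern → queue [Rabat, Tunis, Milan]
Visit Rabat → queue [Tunis, Milan]
Visit Tunis → queue [Milan]
Visit Milan → queue []

Visit order: Perth, Seoul, Hanoi, Sofia, Dakar, Accra, Doha, Riga, Quito, Oslo, Manila, Paris, Bern, Rabat, Tunis, Milan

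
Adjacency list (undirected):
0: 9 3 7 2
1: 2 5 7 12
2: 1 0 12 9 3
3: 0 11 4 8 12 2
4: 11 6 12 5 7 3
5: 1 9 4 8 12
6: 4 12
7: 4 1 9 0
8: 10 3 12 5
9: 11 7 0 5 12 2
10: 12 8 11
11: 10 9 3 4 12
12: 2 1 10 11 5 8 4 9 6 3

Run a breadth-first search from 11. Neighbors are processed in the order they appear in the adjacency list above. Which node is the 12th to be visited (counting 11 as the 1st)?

6

Visit 11; enqueue 10, 9, 3, 4, 12 → queue [10, 9, 3, 4, 12]
Visit 10; enqueue 8 → queue [9, 3, 4, 12, 8]
Visit 9; enqueue 7, 0, 5, 2 → queue [3, 4, 12, 8, 7, 0, 5, 2]
Visit 3 → queue [4, 12, 8, 7, 0, 5, 2]
Visit 4; enqueue 6 → queue [12, 8, 7, 0, 5, 2, 6]
Visit 12; enqueue 1 → queue [8, 7, 0, 5, 2, 6, 1]
Visit 8 → queue [7, 0, 5, 2, 6, 1]
Visit 7 → queue [0, 5, 2, 6, 1]
Visit 0 → queue [5, 2, 6, 1]
Visit 5 → queue [2, 6, 1]
Visit 2 → queue [6, 1]
Visit 6 → queue [1]
Visit 1 → queue []

Visit order: 11, 10, 9, 3, 4, 12, 8, 7, 0, 5, 2, 6, 1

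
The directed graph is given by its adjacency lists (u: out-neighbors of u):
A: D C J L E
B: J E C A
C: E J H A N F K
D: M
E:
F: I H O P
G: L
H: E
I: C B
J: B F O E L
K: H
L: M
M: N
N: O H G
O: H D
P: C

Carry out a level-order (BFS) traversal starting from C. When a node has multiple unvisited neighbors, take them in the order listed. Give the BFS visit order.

Visit C; enqueue E, J, H, A, N, F, K → queue [E, J, H, A, N, F, K]
Visit E → queue [J, H, A, N, F, K]
Visit J; enqueue B, O, L → queue [H, A, N, F, K, B, O, L]
Visit H → queue [A, N, F, K, B, O, L]
Visit A; enqueue D → queue [N, F, K, B, O, L, D]
Visit N; enqueue G → queue [F, K, B, O, L, D, G]
Visit F; enqueue I, P → queue [K, B, O, L, D, G, I, P]
Visit K → queue [B, O, L, D, G, I, P]
Visit B → queue [O, L, D, G, I, P]
Visit O → queue [L, D, G, I, P]
Visit L; enqueue M → queue [D, G, I, P, M]
Visit D → queue [G, I, P, M]
Visit G → queue [I, P, M]
Visit I → queue [P, M]
Visit P → queue [M]
Visit M → queue []

C → E → J → H → A → N → F → K → B → O → L → D → G → I → P → M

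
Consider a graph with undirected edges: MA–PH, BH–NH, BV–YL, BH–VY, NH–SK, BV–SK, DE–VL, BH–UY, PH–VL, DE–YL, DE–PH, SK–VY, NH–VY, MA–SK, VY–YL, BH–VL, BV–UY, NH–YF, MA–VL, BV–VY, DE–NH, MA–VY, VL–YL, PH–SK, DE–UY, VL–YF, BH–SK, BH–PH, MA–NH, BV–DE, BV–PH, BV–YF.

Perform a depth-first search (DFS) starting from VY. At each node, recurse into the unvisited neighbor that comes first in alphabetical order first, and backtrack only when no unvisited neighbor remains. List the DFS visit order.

VY, BH, NH, DE, BV, PH, MA, SK, VL, YF, YL, UY

Visit VY
VY → BH
BH → NH
NH → DE
DE → BV
BV → PH
PH → MA
MA → SK
MA → VL
VL → YF
VL → YL
BV → UY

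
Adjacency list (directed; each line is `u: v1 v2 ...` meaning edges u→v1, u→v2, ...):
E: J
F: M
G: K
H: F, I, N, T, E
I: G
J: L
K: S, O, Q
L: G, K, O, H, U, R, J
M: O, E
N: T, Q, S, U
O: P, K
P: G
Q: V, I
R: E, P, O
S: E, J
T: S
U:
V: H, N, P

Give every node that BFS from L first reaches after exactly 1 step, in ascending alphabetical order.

G, H, J, K, O, R, U

Level 0: L
Level 1: G, H, J, K, O, R, U
Level 2: E, F, I, N, P, Q, S, T
Level 3: M, V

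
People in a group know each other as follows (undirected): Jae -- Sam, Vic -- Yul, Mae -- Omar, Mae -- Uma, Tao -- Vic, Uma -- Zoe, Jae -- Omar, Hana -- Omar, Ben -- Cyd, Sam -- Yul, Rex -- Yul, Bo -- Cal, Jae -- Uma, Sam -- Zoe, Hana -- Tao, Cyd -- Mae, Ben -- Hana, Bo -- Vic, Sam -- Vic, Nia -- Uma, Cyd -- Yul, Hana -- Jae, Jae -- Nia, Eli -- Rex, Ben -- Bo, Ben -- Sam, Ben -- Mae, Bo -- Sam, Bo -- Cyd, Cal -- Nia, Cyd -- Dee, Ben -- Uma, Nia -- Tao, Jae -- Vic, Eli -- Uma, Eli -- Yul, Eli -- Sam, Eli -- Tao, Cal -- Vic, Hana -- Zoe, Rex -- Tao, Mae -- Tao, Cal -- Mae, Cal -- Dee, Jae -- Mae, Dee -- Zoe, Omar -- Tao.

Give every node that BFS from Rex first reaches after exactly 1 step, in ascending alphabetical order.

Level 0: Rex
Level 1: Eli, Tao, Yul
Level 2: Cyd, Hana, Mae, Nia, Omar, Sam, Uma, Vic
Level 3: Ben, Bo, Cal, Dee, Jae, Zoe

Eli, Tao, Yul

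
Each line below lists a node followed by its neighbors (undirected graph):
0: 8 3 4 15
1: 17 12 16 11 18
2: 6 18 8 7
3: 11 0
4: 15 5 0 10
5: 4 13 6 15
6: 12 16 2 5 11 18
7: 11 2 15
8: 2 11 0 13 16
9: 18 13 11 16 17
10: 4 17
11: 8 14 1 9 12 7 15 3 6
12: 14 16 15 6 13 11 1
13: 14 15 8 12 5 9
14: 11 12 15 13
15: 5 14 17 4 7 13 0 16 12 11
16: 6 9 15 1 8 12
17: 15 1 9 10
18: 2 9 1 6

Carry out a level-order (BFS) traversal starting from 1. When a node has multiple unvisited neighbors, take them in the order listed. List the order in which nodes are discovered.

Visit 1; enqueue 17, 12, 16, 11, 18 → queue [17, 12, 16, 11, 18]
Visit 17; enqueue 15, 9, 10 → queue [12, 16, 11, 18, 15, 9, 10]
Visit 12; enqueue 14, 6, 13 → queue [16, 11, 18, 15, 9, 10, 14, 6, 13]
Visit 16; enqueue 8 → queue [11, 18, 15, 9, 10, 14, 6, 13, 8]
Visit 11; enqueue 7, 3 → queue [18, 15, 9, 10, 14, 6, 13, 8, 7, 3]
Visit 18; enqueue 2 → queue [15, 9, 10, 14, 6, 13, 8, 7, 3, 2]
Visit 15; enqueue 5, 4, 0 → queue [9, 10, 14, 6, 13, 8, 7, 3, 2, 5, 4, 0]
Visit 9 → queue [10, 14, 6, 13, 8, 7, 3, 2, 5, 4, 0]
Visit 10 → queue [14, 6, 13, 8, 7, 3, 2, 5, 4, 0]
Visit 14 → queue [6, 13, 8, 7, 3, 2, 5, 4, 0]
Visit 6 → queue [13, 8, 7, 3, 2, 5, 4, 0]
Visit 13 → queue [8, 7, 3, 2, 5, 4, 0]
Visit 8 → queue [7, 3, 2, 5, 4, 0]
Visit 7 → queue [3, 2, 5, 4, 0]
Visit 3 → queue [2, 5, 4, 0]
Visit 2 → queue [5, 4, 0]
Visit 5 → queue [4, 0]
Visit 4 → queue [0]
Visit 0 → queue []

1 → 17 → 12 → 16 → 11 → 18 → 15 → 9 → 10 → 14 → 6 → 13 → 8 → 7 → 3 → 2 → 5 → 4 → 0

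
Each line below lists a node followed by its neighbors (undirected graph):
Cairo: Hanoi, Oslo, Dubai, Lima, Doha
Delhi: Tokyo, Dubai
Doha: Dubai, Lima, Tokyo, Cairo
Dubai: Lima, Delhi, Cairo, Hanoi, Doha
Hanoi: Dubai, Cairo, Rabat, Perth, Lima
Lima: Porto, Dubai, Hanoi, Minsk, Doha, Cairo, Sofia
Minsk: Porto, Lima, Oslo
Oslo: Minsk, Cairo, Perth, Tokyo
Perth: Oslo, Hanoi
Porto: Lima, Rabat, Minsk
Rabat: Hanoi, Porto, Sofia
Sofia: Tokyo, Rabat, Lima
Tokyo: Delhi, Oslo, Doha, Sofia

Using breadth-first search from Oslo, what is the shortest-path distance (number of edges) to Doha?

2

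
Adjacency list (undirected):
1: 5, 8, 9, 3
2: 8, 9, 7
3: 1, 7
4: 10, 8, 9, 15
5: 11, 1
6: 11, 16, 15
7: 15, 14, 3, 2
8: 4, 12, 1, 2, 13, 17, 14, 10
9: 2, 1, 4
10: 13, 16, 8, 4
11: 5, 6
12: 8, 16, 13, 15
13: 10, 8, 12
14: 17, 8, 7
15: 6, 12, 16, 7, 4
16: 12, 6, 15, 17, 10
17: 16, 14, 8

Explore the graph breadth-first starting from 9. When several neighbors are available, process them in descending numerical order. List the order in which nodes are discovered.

Visit 9; enqueue 4, 2, 1 → queue [4, 2, 1]
Visit 4; enqueue 15, 10, 8 → queue [2, 1, 15, 10, 8]
Visit 2; enqueue 7 → queue [1, 15, 10, 8, 7]
Visit 1; enqueue 5, 3 → queue [15, 10, 8, 7, 5, 3]
Visit 15; enqueue 16, 12, 6 → queue [10, 8, 7, 5, 3, 16, 12, 6]
Visit 10; enqueue 13 → queue [8, 7, 5, 3, 16, 12, 6, 13]
Visit 8; enqueue 17, 14 → queue [7, 5, 3, 16, 12, 6, 13, 17, 14]
Visit 7 → queue [5, 3, 16, 12, 6, 13, 17, 14]
Visit 5; enqueue 11 → queue [3, 16, 12, 6, 13, 17, 14, 11]
Visit 3 → queue [16, 12, 6, 13, 17, 14, 11]
Visit 16 → queue [12, 6, 13, 17, 14, 11]
Visit 12 → queue [6, 13, 17, 14, 11]
Visit 6 → queue [13, 17, 14, 11]
Visit 13 → queue [17, 14, 11]
Visit 17 → queue [14, 11]
Visit 14 → queue [11]
Visit 11 → queue []

9 4 2 1 15 10 8 7 5 3 16 12 6 13 17 14 11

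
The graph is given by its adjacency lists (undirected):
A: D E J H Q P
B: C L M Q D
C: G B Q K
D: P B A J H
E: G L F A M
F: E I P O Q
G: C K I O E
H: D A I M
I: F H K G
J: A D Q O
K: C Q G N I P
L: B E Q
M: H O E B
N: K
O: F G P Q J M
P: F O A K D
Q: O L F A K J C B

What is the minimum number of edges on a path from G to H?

2

Level 0: G
Level 1: C, E, I, K, O
Level 2: A, B, F, H, J, L, M, N, P, Q
Level 3: D
H first appears at level 2.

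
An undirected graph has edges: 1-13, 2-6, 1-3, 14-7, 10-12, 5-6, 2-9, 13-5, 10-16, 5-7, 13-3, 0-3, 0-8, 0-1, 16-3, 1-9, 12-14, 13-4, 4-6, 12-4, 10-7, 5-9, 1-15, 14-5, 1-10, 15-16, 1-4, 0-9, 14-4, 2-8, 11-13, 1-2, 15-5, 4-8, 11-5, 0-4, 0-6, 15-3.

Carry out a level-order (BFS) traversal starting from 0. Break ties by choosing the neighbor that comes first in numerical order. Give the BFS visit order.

0, 1, 3, 4, 6, 8, 9, 2, 10, 13, 15, 16, 12, 14, 5, 7, 11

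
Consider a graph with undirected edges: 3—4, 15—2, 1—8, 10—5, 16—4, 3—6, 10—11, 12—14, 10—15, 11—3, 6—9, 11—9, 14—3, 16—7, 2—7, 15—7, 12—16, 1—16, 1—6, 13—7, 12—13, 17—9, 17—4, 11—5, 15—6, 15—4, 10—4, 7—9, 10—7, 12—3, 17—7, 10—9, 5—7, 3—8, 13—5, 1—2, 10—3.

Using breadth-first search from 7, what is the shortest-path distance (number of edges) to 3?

2

Level 0: 7
Level 1: 2, 5, 9, 10, 13, 15, 16, 17
Level 2: 1, 3, 4, 6, 11, 12
Level 3: 8, 14
3 first appears at level 2.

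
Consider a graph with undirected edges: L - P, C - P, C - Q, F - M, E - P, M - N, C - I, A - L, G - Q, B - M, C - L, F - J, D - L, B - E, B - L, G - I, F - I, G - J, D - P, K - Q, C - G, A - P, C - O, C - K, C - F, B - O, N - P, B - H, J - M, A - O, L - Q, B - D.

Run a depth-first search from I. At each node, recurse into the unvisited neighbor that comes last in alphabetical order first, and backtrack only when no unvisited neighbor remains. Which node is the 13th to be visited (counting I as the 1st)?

H

Visit I
I → G
G → Q
Q → L
L → P
P → N
N → M
M → J
J → F
F → C
C → O
O → B
B → H
B → E
B → D
O → A
C → K

Visit order: I, G, Q, L, P, N, M, J, F, C, O, B, H, E, D, A, K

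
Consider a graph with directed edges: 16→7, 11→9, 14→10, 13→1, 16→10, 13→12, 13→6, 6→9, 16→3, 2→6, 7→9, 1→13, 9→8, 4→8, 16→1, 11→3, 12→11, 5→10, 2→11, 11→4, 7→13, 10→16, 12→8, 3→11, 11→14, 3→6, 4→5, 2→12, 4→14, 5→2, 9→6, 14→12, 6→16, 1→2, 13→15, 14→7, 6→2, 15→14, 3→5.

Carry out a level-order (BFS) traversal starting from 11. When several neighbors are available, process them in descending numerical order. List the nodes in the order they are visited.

Visit 11; enqueue 14, 9, 4, 3 → queue [14, 9, 4, 3]
Visit 14; enqueue 12, 10, 7 → queue [9, 4, 3, 12, 10, 7]
Visit 9; enqueue 8, 6 → queue [4, 3, 12, 10, 7, 8, 6]
Visit 4; enqueue 5 → queue [3, 12, 10, 7, 8, 6, 5]
Visit 3 → queue [12, 10, 7, 8, 6, 5]
Visit 12 → queue [10, 7, 8, 6, 5]
Visit 10; enqueue 16 → queue [7, 8, 6, 5, 16]
Visit 7; enqueue 13 → queue [8, 6, 5, 16, 13]
Visit 8 → queue [6, 5, 16, 13]
Visit 6; enqueue 2 → queue [5, 16, 13, 2]
Visit 5 → queue [16, 13, 2]
Visit 16; enqueue 1 → queue [13, 2, 1]
Visit 13; enqueue 15 → queue [2, 1, 15]
Visit 2 → queue [1, 15]
Visit 1 → queue [15]
Visit 15 → queue []

11 → 14 → 9 → 4 → 3 → 12 → 10 → 7 → 8 → 6 → 5 → 16 → 13 → 2 → 1 → 15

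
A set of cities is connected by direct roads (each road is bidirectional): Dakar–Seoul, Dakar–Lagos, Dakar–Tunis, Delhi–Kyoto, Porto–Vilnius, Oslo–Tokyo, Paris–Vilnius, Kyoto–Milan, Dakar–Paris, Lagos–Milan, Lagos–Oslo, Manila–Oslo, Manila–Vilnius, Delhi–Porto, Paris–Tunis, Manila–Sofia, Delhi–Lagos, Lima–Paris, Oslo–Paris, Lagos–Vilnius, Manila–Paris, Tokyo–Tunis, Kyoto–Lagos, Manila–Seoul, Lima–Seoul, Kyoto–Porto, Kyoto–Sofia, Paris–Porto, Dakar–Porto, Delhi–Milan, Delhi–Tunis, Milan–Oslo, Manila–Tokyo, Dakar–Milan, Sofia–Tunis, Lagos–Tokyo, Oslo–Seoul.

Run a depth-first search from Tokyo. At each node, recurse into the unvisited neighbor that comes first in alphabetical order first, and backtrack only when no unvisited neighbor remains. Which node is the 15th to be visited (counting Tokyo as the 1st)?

Vilnius

Visit Tokyo
Tokyo → Lagos
Lagos → Dakar
Dakar → Milan
Milan → Delhi
Delhi → Kyoto
Kyoto → Porto
Porto → Paris
Paris → Lima
Lima → Seoul
Seoul → Manila
Manila → Oslo
Manila → Sofia
Sofia → Tunis
Manila → Vilnius

Visit order: Tokyo, Lagos, Dakar, Milan, Delhi, Kyoto, Porto, Paris, Lima, Seoul, Manila, Oslo, Sofia, Tunis, Vilnius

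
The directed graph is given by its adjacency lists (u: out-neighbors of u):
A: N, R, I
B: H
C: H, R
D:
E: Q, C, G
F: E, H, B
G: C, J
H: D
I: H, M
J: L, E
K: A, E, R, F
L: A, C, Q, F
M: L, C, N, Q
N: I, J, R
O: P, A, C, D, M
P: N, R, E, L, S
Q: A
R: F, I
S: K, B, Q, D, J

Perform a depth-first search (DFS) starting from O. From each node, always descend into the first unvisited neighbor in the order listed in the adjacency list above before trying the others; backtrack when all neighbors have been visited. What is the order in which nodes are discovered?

O -> P -> N -> I -> H -> D -> M -> L -> A -> R -> F -> E -> Q -> C -> G -> J -> B -> S -> K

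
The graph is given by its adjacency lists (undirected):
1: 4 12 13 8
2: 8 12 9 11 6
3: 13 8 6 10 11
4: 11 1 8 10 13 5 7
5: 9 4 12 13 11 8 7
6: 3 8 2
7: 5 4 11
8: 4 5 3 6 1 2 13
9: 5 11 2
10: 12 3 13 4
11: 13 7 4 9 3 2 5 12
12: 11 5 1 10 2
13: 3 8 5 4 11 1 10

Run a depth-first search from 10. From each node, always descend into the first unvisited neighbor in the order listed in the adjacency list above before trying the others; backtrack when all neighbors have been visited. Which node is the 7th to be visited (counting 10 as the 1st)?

4

Visit 10
10 → 12
12 → 11
11 → 13
13 → 3
3 → 8
8 → 4
4 → 1
4 → 5
5 → 9
9 → 2
2 → 6
5 → 7

Visit order: 10, 12, 11, 13, 3, 8, 4, 1, 5, 9, 2, 6, 7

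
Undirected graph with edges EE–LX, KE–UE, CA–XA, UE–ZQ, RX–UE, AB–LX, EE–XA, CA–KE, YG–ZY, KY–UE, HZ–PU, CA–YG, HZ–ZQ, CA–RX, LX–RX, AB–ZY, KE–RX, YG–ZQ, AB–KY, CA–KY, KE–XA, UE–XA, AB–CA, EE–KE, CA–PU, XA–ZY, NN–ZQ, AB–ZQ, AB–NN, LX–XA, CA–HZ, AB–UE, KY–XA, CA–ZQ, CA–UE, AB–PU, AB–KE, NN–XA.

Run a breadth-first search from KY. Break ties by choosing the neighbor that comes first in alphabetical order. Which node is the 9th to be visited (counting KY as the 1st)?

Visit KY; enqueue AB, CA, UE, XA → queue [AB, CA, UE, XA]
Visit AB; enqueue KE, LX, NN, PU, ZQ, ZY → queue [CA, UE, XA, KE, LX, NN, PU, ZQ, ZY]
Visit CA; enqueue HZ, RX, YG → queue [UE, XA, KE, LX, NN, PU, ZQ, ZY, HZ, RX, YG]
Visit UE → queue [XA, KE, LX, NN, PU, ZQ, ZY, HZ, RX, YG]
Visit XA; enqueue EE → queue [KE, LX, NN, PU, ZQ, ZY, HZ, RX, YG, EE]
Visit KE → queue [LX, NN, PU, ZQ, ZY, HZ, RX, YG, EE]
Visit LX → queue [NN, PU, ZQ, ZY, HZ, RX, YG, EE]
Visit NN → queue [PU, ZQ, ZY, HZ, RX, YG, EE]
Visit PU → queue [ZQ, ZY, HZ, RX, YG, EE]
Visit ZQ → queue [ZY, HZ, RX, YG, EE]
Visit ZY → queue [HZ, RX, YG, EE]
Visit HZ → queue [RX, YG, EE]
Visit RX → queue [YG, EE]
Visit YG → queue [EE]
Visit EE → queue []

Visit order: KY, AB, CA, UE, XA, KE, LX, NN, PU, ZQ, ZY, HZ, RX, YG, EE

PU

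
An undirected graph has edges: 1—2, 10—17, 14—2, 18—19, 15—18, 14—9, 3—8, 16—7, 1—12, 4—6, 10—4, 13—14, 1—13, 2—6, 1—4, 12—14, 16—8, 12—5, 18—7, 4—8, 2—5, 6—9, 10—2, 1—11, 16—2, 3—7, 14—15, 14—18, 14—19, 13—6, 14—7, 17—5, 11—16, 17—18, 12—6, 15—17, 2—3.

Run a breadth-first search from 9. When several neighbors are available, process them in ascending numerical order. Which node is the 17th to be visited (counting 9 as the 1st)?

8

Visit 9; enqueue 6, 14 → queue [6, 14]
Visit 6; enqueue 2, 4, 12, 13 → queue [14, 2, 4, 12, 13]
Visit 14; enqueue 7, 15, 18, 19 → queue [2, 4, 12, 13, 7, 15, 18, 19]
Visit 2; enqueue 1, 3, 5, 10, 16 → queue [4, 12, 13, 7, 15, 18, 19, 1, 3, 5, 10, 16]
Visit 4; enqueue 8 → queue [12, 13, 7, 15, 18, 19, 1, 3, 5, 10, 16, 8]
Visit 12 → queue [13, 7, 15, 18, 19, 1, 3, 5, 10, 16, 8]
Visit 13 → queue [7, 15, 18, 19, 1, 3, 5, 10, 16, 8]
Visit 7 → queue [15, 18, 19, 1, 3, 5, 10, 16, 8]
Visit 15; enqueue 17 → queue [18, 19, 1, 3, 5, 10, 16, 8, 17]
Visit 18 → queue [19, 1, 3, 5, 10, 16, 8, 17]
Visit 19 → queue [1, 3, 5, 10, 16, 8, 17]
Visit 1; enqueue 11 → queue [3, 5, 10, 16, 8, 17, 11]
Visit 3 → queue [5, 10, 16, 8, 17, 11]
Visit 5 → queue [10, 16, 8, 17, 11]
Visit 10 → queue [16, 8, 17, 11]
Visit 16 → queue [8, 17, 11]
Visit 8 → queue [17, 11]
Visit 17 → queue [11]
Visit 11 → queue []

Visit order: 9, 6, 14, 2, 4, 12, 13, 7, 15, 18, 19, 1, 3, 5, 10, 16, 8, 17, 11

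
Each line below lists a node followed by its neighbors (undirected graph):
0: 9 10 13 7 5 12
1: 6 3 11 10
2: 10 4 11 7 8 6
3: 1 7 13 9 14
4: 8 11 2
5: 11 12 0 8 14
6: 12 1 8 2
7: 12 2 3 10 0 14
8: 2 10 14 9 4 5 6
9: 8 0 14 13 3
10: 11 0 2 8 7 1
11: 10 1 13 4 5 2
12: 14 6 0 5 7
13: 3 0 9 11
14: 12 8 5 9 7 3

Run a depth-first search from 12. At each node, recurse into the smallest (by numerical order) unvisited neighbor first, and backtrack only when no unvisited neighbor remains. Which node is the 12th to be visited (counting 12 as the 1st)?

14

Visit 12
12 → 0
0 → 5
5 → 8
8 → 2
2 → 4
4 → 11
11 → 1
1 → 3
3 → 7
7 → 10
7 → 14
14 → 9
9 → 13
1 → 6

Visit order: 12, 0, 5, 8, 2, 4, 11, 1, 3, 7, 10, 14, 9, 13, 6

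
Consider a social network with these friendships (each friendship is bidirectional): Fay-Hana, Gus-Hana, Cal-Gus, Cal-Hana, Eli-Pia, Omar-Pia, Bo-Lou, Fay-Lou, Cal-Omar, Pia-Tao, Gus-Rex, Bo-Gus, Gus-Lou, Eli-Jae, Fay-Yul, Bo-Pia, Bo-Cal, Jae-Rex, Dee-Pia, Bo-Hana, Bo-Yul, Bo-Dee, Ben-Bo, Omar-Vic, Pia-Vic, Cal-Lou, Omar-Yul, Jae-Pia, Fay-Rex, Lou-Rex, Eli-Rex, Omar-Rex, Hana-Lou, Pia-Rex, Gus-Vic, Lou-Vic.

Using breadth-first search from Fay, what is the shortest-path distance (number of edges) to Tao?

3

Level 0: Fay
Level 1: Hana, Lou, Rex, Yul
Level 2: Bo, Cal, Eli, Gus, Jae, Omar, Pia, Vic
Level 3: Ben, Dee, Tao
Tao first appears at level 3.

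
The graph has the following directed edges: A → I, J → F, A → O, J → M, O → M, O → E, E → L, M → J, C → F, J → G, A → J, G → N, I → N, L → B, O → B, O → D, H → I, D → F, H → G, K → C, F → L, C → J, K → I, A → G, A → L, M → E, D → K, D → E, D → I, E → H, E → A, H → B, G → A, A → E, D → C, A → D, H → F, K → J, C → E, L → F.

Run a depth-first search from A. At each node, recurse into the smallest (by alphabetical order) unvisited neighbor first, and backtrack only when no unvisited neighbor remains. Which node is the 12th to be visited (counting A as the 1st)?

Visit A
A → D
D → C
C → E
E → H
H → B
H → F
F → L
H → G
G → N
H → I
C → J
J → M
D → K
A → O

Visit order: A, D, C, E, H, B, F, L, G, N, I, J, M, K, O

J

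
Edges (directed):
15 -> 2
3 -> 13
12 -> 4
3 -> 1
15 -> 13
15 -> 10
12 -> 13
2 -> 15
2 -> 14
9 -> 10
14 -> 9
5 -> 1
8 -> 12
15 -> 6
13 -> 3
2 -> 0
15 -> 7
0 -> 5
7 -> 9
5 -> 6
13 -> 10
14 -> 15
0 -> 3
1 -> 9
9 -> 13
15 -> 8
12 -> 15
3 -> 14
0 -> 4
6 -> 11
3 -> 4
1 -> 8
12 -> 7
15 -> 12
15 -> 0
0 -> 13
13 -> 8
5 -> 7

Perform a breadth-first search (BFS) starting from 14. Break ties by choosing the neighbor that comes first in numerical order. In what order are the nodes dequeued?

14 -> 9 -> 15 -> 10 -> 13 -> 0 -> 2 -> 6 -> 7 -> 8 -> 12 -> 3 -> 4 -> 5 -> 11 -> 1

Visit 14; enqueue 9, 15 → queue [9, 15]
Visit 9; enqueue 10, 13 → queue [15, 10, 13]
Visit 15; enqueue 0, 2, 6, 7, 8, 12 → queue [10, 13, 0, 2, 6, 7, 8, 12]
Visit 10 → queue [13, 0, 2, 6, 7, 8, 12]
Visit 13; enqueue 3 → queue [0, 2, 6, 7, 8, 12, 3]
Visit 0; enqueue 4, 5 → queue [2, 6, 7, 8, 12, 3, 4, 5]
Visit 2 → queue [6, 7, 8, 12, 3, 4, 5]
Visit 6; enqueue 11 → queue [7, 8, 12, 3, 4, 5, 11]
Visit 7 → queue [8, 12, 3, 4, 5, 11]
Visit 8 → queue [12, 3, 4, 5, 11]
Visit 12 → queue [3, 4, 5, 11]
Visit 3; enqueue 1 → queue [4, 5, 11, 1]
Visit 4 → queue [5, 11, 1]
Visit 5 → queue [11, 1]
Visit 11 → queue [1]
Visit 1 → queue []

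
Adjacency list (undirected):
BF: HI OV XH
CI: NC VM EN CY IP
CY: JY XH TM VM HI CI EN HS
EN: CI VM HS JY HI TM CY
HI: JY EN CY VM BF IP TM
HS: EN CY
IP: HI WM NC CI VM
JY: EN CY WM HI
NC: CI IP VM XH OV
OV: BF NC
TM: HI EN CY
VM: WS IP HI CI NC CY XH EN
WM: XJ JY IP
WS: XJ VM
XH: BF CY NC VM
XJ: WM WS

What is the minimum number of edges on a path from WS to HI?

Level 0: WS
Level 1: VM, XJ
Level 2: CI, CY, EN, HI, IP, NC, WM, XH
Level 3: BF, HS, JY, OV, TM
HI first appears at level 2.

2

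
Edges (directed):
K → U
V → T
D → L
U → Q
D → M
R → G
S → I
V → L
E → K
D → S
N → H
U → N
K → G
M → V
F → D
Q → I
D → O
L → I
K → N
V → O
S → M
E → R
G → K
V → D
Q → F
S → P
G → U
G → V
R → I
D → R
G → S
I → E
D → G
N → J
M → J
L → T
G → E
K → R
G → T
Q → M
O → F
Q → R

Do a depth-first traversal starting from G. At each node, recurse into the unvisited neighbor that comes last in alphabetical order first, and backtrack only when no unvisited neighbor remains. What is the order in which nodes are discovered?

Visit G
G → V
V → T
V → O
O → F
F → D
D → S
S → P
S → M
M → J
S → I
I → E
E → R
E → K
K → U
U → Q
U → N
N → H
D → L

G V T O F D S P M J I E R K U Q N H L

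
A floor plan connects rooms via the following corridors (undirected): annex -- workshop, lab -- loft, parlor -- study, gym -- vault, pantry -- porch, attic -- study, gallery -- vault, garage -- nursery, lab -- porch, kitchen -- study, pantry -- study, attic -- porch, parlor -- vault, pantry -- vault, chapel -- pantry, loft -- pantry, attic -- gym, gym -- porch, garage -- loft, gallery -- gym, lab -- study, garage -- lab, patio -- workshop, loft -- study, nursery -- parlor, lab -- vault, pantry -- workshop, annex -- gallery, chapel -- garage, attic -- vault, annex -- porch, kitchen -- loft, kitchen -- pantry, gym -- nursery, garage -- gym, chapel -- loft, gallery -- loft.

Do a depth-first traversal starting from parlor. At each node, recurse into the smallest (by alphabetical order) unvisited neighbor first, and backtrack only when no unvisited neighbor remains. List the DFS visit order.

parlor, nursery, garage, chapel, loft, gallery, annex, porch, attic, gym, vault, lab, study, kitchen, pantry, workshop, patio

Visit parlor
parlor → nursery
nursery → garage
garage → chapel
chapel → loft
loft → gallery
gallery → annex
annex → porch
porch → attic
attic → gym
gym → vault
vault → lab
lab → study
study → kitchen
kitchen → pantry
pantry → workshop
workshop → patio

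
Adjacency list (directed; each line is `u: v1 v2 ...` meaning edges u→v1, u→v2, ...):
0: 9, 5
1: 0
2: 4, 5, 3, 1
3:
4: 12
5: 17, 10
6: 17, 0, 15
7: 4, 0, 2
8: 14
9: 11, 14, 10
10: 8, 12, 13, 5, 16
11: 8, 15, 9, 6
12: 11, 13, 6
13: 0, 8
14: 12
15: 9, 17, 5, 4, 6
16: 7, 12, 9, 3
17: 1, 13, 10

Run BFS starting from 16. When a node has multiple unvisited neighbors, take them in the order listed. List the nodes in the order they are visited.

Visit 16; enqueue 7, 12, 9, 3 → queue [7, 12, 9, 3]
Visit 7; enqueue 4, 0, 2 → queue [12, 9, 3, 4, 0, 2]
Visit 12; enqueue 11, 13, 6 → queue [9, 3, 4, 0, 2, 11, 13, 6]
Visit 9; enqueue 14, 10 → queue [3, 4, 0, 2, 11, 13, 6, 14, 10]
Visit 3 → queue [4, 0, 2, 11, 13, 6, 14, 10]
Visit 4 → queue [0, 2, 11, 13, 6, 14, 10]
Visit 0; enqueue 5 → queue [2, 11, 13, 6, 14, 10, 5]
Visit 2; enqueue 1 → queue [11, 13, 6, 14, 10, 5, 1]
Visit 11; enqueue 8, 15 → queue [13, 6, 14, 10, 5, 1, 8, 15]
Visit 13 → queue [6, 14, 10, 5, 1, 8, 15]
Visit 6; enqueue 17 → queue [14, 10, 5, 1, 8, 15, 17]
Visit 14 → queue [10, 5, 1, 8, 15, 17]
Visit 10 → queue [5, 1, 8, 15, 17]
Visit 5 → queue [1, 8, 15, 17]
Visit 1 → queue [8, 15, 17]
Visit 8 → queue [15, 17]
Visit 15 → queue [17]
Visit 17 → queue []

16, 7, 12, 9, 3, 4, 0, 2, 11, 13, 6, 14, 10, 5, 1, 8, 15, 17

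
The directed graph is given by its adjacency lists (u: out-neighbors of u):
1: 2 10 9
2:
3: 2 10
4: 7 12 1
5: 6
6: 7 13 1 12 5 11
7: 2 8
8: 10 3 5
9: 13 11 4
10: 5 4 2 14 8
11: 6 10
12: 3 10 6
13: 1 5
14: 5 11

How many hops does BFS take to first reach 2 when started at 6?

Level 0: 6
Level 1: 1, 5, 7, 11, 12, 13
Level 2: 2, 3, 8, 9, 10
Level 3: 4, 14
2 first appears at level 2.

2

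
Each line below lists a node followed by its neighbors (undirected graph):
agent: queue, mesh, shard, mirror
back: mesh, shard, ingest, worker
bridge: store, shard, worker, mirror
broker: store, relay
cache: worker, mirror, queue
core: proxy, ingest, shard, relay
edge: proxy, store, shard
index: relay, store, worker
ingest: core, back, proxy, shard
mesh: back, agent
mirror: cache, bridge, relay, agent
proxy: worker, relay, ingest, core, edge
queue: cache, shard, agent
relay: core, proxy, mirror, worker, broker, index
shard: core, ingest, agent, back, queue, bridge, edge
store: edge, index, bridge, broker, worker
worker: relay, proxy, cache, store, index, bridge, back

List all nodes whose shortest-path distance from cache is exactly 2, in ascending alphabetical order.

Level 0: cache
Level 1: mirror, queue, worker
Level 2: agent, back, bridge, index, proxy, relay, shard, store
Level 3: broker, core, edge, ingest, mesh

agent, back, bridge, index, proxy, relay, shard, store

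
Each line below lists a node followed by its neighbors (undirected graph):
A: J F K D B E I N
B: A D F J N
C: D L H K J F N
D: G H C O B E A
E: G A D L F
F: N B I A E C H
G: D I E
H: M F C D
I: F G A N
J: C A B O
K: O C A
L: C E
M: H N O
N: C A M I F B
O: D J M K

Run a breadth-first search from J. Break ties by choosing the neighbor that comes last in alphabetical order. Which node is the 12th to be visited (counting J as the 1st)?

Visit J; enqueue O, C, B, A → queue [O, C, B, A]
Visit O; enqueue M, K, D → queue [C, B, A, M, K, D]
Visit C; enqueue N, L, H, F → queue [B, A, M, K, D, N, L, H, F]
Visit B → queue [A, M, K, D, N, L, H, F]
Visit A; enqueue I, E → queue [M, K, D, N, L, H, F, I, E]
Visit M → queue [K, D, N, L, H, F, I, E]
Visit K → queue [D, N, L, H, F, I, E]
Visit D; enqueue G → queue [N, L, H, F, I, E, G]
Visit N → queue [L, H, F, I, E, G]
Visit L → queue [H, F, I, E, G]
Visit H → queue [F, I, E, G]
Visit F → queue [I, E, G]
Visit I → queue [E, G]
Visit E → queue [G]
Visit G → queue []

Visit order: J, O, C, B, A, M, K, D, N, L, H, F, I, E, G

F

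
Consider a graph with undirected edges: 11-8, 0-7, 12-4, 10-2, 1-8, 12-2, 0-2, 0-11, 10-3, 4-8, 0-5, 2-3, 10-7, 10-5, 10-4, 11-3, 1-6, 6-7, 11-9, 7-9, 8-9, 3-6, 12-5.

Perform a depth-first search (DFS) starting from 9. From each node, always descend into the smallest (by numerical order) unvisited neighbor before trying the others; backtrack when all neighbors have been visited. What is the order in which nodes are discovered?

Visit 9
9 → 7
7 → 0
0 → 2
2 → 3
3 → 6
6 → 1
1 → 8
8 → 4
4 → 10
10 → 5
5 → 12
8 → 11

9, 7, 0, 2, 3, 6, 1, 8, 4, 10, 5, 12, 11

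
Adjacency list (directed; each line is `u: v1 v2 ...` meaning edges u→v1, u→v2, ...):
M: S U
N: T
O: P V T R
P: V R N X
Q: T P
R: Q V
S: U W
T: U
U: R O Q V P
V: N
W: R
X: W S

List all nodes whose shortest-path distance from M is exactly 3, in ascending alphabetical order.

N, T, X

Level 0: M
Level 1: S, U
Level 2: O, P, Q, R, V, W
Level 3: N, T, X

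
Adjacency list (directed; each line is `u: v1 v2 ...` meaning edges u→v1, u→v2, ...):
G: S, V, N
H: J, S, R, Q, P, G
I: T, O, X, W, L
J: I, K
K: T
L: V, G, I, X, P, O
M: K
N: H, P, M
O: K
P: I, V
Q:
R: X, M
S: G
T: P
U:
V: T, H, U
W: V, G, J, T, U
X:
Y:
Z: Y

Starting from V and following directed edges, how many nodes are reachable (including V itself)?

18

BFS from V visits: V, T, H, U, P, J, S, R, Q, G, I, K, X, M, N, O, W, L
Reachable nodes: 18 of 20 total.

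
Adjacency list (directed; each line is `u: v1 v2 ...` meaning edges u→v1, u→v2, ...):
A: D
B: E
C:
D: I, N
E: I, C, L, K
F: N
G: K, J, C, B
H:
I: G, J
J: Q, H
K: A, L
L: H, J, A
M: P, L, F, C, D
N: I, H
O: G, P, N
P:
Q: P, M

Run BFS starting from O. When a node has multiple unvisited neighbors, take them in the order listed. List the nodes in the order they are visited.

Visit O; enqueue G, P, N → queue [G, P, N]
Visit G; enqueue K, J, C, B → queue [P, N, K, J, C, B]
Visit P → queue [N, K, J, C, B]
Visit N; enqueue I, H → queue [K, J, C, B, I, H]
Visit K; enqueue A, L → queue [J, C, B, I, H, A, L]
Visit J; enqueue Q → queue [C, B, I, H, A, L, Q]
Visit C → queue [B, I, H, A, L, Q]
Visit B; enqueue E → queue [I, H, A, L, Q, E]
Visit I → queue [H, A, L, Q, E]
Visit H → queue [A, L, Q, E]
Visit A; enqueue D → queue [L, Q, E, D]
Visit L → queue [Q, E, D]
Visit Q; enqueue M → queue [E, D, M]
Visit E → queue [D, M]
Visit D → queue [M]
Visit M; enqueue F → queue [F]
Visit F → queue []

O, G, P, N, K, J, C, B, I, H, A, L, Q, E, D, M, F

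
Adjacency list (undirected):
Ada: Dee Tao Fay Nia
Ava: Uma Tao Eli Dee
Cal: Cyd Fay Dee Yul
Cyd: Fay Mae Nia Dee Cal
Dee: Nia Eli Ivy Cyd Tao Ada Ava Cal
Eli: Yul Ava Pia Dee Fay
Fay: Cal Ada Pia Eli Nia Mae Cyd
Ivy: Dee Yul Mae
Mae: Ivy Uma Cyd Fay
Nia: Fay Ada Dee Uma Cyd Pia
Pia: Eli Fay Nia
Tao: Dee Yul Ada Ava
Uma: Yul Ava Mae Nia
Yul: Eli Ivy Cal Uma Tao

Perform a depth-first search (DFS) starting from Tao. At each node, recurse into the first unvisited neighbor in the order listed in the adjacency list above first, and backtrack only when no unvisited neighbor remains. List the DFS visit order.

Visit Tao
Tao → Dee
Dee → Nia
Nia → Fay
Fay → Cal
Cal → Cyd
Cyd → Mae
Mae → Ivy
Ivy → Yul
Yul → Eli
Eli → Ava
Ava → Uma
Eli → Pia
Fay → Ada

Tao -> Dee -> Nia -> Fay -> Cal -> Cyd -> Mae -> Ivy -> Yul -> Eli -> Ava -> Uma -> Pia -> Ada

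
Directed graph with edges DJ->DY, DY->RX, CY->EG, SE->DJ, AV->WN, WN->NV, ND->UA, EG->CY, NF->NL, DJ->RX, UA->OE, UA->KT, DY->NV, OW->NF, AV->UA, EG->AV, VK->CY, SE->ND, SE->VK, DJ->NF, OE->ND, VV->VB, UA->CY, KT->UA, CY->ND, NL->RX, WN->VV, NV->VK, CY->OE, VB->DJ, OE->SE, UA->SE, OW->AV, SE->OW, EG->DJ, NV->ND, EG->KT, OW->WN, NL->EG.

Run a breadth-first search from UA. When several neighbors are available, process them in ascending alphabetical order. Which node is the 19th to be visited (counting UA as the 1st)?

VB

Visit UA; enqueue CY, KT, OE, SE → queue [CY, KT, OE, SE]
Visit CY; enqueue EG, ND → queue [KT, OE, SE, EG, ND]
Visit KT → queue [OE, SE, EG, ND]
Visit OE → queue [SE, EG, ND]
Visit SE; enqueue DJ, OW, VK → queue [EG, ND, DJ, OW, VK]
Visit EG; enqueue AV → queue [ND, DJ, OW, VK, AV]
Visit ND → queue [DJ, OW, VK, AV]
Visit DJ; enqueue DY, NF, RX → queue [OW, VK, AV, DY, NF, RX]
Visit OW; enqueue WN → queue [VK, AV, DY, NF, RX, WN]
Visit VK → queue [AV, DY, NF, RX, WN]
Visit AV → queue [DY, NF, RX, WN]
Visit DY; enqueue NV → queue [NF, RX, WN, NV]
Visit NF; enqueue NL → queue [RX, WN, NV, NL]
Visit RX → queue [WN, NV, NL]
Visit WN; enqueue VV → queue [NV, NL, VV]
Visit NV → queue [NL, VV]
Visit NL → queue [VV]
Visit VV; enqueue VB → queue [VB]
Visit VB → queue []

Visit order: UA, CY, KT, OE, SE, EG, ND, DJ, OW, VK, AV, DY, NF, RX, WN, NV, NL, VV, VB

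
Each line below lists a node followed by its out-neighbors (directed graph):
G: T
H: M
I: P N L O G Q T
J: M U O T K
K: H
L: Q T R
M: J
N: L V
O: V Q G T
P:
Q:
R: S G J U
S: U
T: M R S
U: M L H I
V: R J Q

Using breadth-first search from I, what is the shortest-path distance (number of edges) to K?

Level 0: I
Level 1: G, L, N, O, P, Q, T
Level 2: M, R, S, V
Level 3: J, U
Level 4: H, K
K first appears at level 4.

4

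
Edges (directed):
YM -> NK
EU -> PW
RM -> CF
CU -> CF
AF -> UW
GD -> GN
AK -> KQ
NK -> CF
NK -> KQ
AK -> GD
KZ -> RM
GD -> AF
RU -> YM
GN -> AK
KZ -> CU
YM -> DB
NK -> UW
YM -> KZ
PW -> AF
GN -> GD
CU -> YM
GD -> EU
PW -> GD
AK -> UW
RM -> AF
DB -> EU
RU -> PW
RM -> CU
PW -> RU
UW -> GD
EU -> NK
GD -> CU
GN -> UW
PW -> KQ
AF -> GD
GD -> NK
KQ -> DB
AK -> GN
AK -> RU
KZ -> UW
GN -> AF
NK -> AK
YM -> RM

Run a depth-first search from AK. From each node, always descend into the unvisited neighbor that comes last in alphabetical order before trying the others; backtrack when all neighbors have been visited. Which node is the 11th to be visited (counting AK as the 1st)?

RM

Visit AK
AK → UW
UW → GD
GD → NK
NK → KQ
KQ → DB
DB → EU
EU → PW
PW → RU
RU → YM
YM → RM
RM → CU
CU → CF
RM → AF
YM → KZ
GD → GN

Visit order: AK, UW, GD, NK, KQ, DB, EU, PW, RU, YM, RM, CU, CF, AF, KZ, GN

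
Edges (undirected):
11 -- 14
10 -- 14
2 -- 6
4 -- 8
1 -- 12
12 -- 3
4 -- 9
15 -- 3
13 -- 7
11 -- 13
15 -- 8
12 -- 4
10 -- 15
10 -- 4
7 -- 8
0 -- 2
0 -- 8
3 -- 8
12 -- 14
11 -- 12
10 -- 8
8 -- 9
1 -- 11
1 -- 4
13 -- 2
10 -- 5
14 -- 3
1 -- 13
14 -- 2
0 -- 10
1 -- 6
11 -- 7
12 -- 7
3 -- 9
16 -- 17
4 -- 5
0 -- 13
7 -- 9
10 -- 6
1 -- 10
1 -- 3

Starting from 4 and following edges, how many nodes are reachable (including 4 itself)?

16

BFS from 4 visits: 4, 12, 10, 9, 8, 5, 1, 14, 11, 7, 3, 15, 6, 0, 13, 2
Reachable nodes: 16 of 18 total.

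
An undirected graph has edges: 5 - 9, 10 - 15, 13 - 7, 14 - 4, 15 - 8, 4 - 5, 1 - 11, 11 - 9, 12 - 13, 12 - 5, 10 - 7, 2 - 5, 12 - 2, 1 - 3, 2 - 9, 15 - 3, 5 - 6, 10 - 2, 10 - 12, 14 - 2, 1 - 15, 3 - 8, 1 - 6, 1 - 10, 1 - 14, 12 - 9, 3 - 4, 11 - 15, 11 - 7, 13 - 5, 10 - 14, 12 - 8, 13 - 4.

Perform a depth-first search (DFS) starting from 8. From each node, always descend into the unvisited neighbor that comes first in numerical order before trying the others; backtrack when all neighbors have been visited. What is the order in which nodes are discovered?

Visit 8
8 → 3
3 → 1
1 → 6
6 → 5
5 → 2
2 → 9
9 → 11
11 → 7
7 → 10
10 → 12
12 → 13
13 → 4
4 → 14
10 → 15

8 3 1 6 5 2 9 11 7 10 12 13 4 14 15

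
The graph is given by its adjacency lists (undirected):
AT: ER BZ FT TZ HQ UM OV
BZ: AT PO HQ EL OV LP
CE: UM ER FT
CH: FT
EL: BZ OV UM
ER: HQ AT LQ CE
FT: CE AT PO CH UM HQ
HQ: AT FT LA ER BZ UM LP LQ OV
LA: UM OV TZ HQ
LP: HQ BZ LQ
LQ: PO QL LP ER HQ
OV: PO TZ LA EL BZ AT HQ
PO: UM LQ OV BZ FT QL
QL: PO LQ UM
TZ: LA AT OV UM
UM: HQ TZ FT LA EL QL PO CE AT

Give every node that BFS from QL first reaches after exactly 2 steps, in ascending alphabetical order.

Level 0: QL
Level 1: LQ, PO, UM
Level 2: AT, BZ, CE, EL, ER, FT, HQ, LA, LP, OV, TZ
Level 3: CH

AT, BZ, CE, EL, ER, FT, HQ, LA, LP, OV, TZ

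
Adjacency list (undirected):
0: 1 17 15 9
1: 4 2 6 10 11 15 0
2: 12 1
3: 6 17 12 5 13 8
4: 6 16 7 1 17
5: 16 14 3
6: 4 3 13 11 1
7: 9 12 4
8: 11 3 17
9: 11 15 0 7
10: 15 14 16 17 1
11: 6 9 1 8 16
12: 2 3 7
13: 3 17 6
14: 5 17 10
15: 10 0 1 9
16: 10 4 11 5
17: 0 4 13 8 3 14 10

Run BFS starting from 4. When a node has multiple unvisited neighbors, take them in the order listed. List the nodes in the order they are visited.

Visit 4; enqueue 6, 16, 7, 1, 17 → queue [6, 16, 7, 1, 17]
Visit 6; enqueue 3, 13, 11 → queue [16, 7, 1, 17, 3, 13, 11]
Visit 16; enqueue 10, 5 → queue [7, 1, 17, 3, 13, 11, 10, 5]
Visit 7; enqueue 9, 12 → queue [1, 17, 3, 13, 11, 10, 5, 9, 12]
Visit 1; enqueue 2, 15, 0 → queue [17, 3, 13, 11, 10, 5, 9, 12, 2, 15, 0]
Visit 17; enqueue 8, 14 → queue [3, 13, 11, 10, 5, 9, 12, 2, 15, 0, 8, 14]
Visit 3 → queue [13, 11, 10, 5, 9, 12, 2, 15, 0, 8, 14]
Visit 13 → queue [11, 10, 5, 9, 12, 2, 15, 0, 8, 14]
Visit 11 → queue [10, 5, 9, 12, 2, 15, 0, 8, 14]
Visit 10 → queue [5, 9, 12, 2, 15, 0, 8, 14]
Visit 5 → queue [9, 12, 2, 15, 0, 8, 14]
Visit 9 → queue [12, 2, 15, 0, 8, 14]
Visit 12 → queue [2, 15, 0, 8, 14]
Visit 2 → queue [15, 0, 8, 14]
Visit 15 → queue [0, 8, 14]
Visit 0 → queue [8, 14]
Visit 8 → queue [14]
Visit 14 → queue []

4, 6, 16, 7, 1, 17, 3, 13, 11, 10, 5, 9, 12, 2, 15, 0, 8, 14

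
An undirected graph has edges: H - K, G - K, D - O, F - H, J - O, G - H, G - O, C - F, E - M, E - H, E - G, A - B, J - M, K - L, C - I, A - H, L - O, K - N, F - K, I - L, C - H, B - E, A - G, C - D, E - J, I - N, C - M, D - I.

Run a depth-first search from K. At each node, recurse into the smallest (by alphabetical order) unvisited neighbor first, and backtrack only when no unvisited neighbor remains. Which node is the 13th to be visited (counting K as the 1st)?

Visit K
K → F
F → C
C → D
D → I
I → L
L → O
O → G
G → A
A → B
B → E
E → H
E → J
J → M
I → N

Visit order: K, F, C, D, I, L, O, G, A, B, E, H, J, M, N

J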